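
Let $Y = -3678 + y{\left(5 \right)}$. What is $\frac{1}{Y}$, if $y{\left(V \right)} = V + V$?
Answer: $- \frac{1}{3668} \approx -0.00027263$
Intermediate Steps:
$y{\left(V \right)} = 2 V$
$Y = -3668$ ($Y = -3678 + 2 \cdot 5 = -3678 + 10 = -3668$)
$\frac{1}{Y} = \frac{1}{-3668} = - \frac{1}{3668}$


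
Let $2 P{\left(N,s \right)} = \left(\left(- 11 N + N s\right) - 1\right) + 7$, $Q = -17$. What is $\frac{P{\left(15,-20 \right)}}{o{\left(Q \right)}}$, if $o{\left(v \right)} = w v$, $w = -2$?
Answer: $- \frac{27}{4} \approx -6.75$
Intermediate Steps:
$P{\left(N,s \right)} = 3 - \frac{11 N}{2} + \frac{N s}{2}$ ($P{\left(N,s \right)} = \frac{\left(\left(- 11 N + N s\right) - 1\right) + 7}{2} = \frac{\left(-1 - 11 N + N s\right) + 7}{2} = \frac{6 - 11 N + N s}{2} = 3 - \frac{11 N}{2} + \frac{N s}{2}$)
$o{\left(v \right)} = - 2 v$
$\frac{P{\left(15,-20 \right)}}{o{\left(Q \right)}} = \frac{3 - \frac{165}{2} + \frac{1}{2} \cdot 15 \left(-20\right)}{\left(-2\right) \left(-17\right)} = \frac{3 - \frac{165}{2} - 150}{34} = \left(- \frac{459}{2}\right) \frac{1}{34} = - \frac{27}{4}$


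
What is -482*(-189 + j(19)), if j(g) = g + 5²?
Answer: 69890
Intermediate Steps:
j(g) = 25 + g (j(g) = g + 25 = 25 + g)
-482*(-189 + j(19)) = -482*(-189 + (25 + 19)) = -482*(-189 + 44) = -482*(-145) = 69890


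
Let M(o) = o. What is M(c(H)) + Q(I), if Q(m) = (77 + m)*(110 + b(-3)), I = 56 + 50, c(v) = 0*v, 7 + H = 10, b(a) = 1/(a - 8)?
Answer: 221247/11 ≈ 20113.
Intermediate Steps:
b(a) = 1/(-8 + a)
H = 3 (H = -7 + 10 = 3)
c(v) = 0
I = 106
Q(m) = 8463 + 1209*m/11 (Q(m) = (77 + m)*(110 + 1/(-8 - 3)) = (77 + m)*(110 + 1/(-11)) = (77 + m)*(110 - 1/11) = (77 + m)*(1209/11) = 8463 + 1209*m/11)
M(c(H)) + Q(I) = 0 + (8463 + (1209/11)*106) = 0 + (8463 + 128154/11) = 0 + 221247/11 = 221247/11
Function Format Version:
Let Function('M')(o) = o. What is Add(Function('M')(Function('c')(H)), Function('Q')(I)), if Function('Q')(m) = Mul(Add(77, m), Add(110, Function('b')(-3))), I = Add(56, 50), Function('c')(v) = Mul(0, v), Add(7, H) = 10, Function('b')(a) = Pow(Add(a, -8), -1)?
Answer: Rational(221247, 11) ≈ 20113.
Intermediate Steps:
Function('b')(a) = Pow(Add(-8, a), -1)
H = 3 (H = Add(-7, 10) = 3)
Function('c')(v) = 0
I = 106
Function('Q')(m) = Add(8463, Mul(Rational(1209, 11), m)) (Function('Q')(m) = Mul(Add(77, m), Add(110, Pow(Add(-8, -3), -1))) = Mul(Add(77, m), Add(110, Pow(-11, -1))) = Mul(Add(77, m), Add(110, Rational(-1, 11))) = Mul(Add(77, m), Rational(1209, 11)) = Add(8463, Mul(Rational(1209, 11), m)))
Add(Function('M')(Function('c')(H)), Function('Q')(I)) = Add(0, Add(8463, Mul(Rational(1209, 11), 106))) = Add(0, Add(8463, Rational(128154, 11))) = Add(0, Rational(221247, 11)) = Rational(221247, 11)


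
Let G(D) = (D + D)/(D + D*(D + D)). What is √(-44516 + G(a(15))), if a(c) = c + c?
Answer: I*√165643914/61 ≈ 210.99*I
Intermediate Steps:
a(c) = 2*c
G(D) = 2*D/(D + 2*D²) (G(D) = (2*D)/(D + D*(2*D)) = (2*D)/(D + 2*D²) = 2*D/(D + 2*D²))
√(-44516 + G(a(15))) = √(-44516 + 2/(1 + 2*(2*15))) = √(-44516 + 2/(1 + 2*30)) = √(-44516 + 2/(1 + 60)) = √(-44516 + 2/61) = √(-2715474/61) = I*√165643914/61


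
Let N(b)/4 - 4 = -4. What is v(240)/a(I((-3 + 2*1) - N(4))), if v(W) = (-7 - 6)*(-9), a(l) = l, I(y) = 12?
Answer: 39/4 ≈ 9.7500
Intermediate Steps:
N(b) = 0 (N(b) = 16 + 4*(-4) = 16 - 16 = 0)
v(W) = 117 (v(W) = -13*(-9) = 117)
v(240)/a(I((-3 + 2*1) - N(4))) = 117/12 = 117*(1/12) = 39/4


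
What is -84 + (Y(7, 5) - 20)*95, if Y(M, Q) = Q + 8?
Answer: -749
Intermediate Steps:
Y(M, Q) = 8 + Q
-84 + (Y(7, 5) - 20)*95 = -84 + ((8 + 5) - 20)*95 = -84 + (13 - 20)*95 = -84 - 7*95 = -84 - 665 = -749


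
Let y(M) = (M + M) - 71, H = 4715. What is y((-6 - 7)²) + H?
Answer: 4982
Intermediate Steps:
y(M) = -71 + 2*M (y(M) = 2*M - 71 = -71 + 2*M)
y((-6 - 7)²) + H = (-71 + 2*(-6 - 7)²) + 4715 = (-71 + 2*(-13)²) + 4715 = (-71 + 2*169) + 4715 = (-71 + 338) + 4715 = 267 + 4715 = 4982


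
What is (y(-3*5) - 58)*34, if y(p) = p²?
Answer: 5678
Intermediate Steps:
(y(-3*5) - 58)*34 = ((-3*5)² - 58)*34 = ((-15)² - 58)*34 = (225 - 58)*34 = 167*34 = 5678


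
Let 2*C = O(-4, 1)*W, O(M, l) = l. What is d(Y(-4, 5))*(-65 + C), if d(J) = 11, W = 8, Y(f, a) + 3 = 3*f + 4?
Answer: -671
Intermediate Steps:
Y(f, a) = 1 + 3*f (Y(f, a) = -3 + (3*f + 4) = -3 + (4 + 3*f) = 1 + 3*f)
C = 4 (C = (1*8)/2 = (1/2)*8 = 4)
d(Y(-4, 5))*(-65 + C) = 11*(-65 + 4) = 11*(-61) = -671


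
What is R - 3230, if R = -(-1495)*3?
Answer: 1255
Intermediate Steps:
R = 4485 (R = -1*(-4485) = 4485)
R - 3230 = 4485 - 3230 = 1255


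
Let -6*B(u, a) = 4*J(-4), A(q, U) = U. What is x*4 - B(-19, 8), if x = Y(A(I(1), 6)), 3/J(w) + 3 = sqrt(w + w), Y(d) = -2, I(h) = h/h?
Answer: -142/17 - 4*I*sqrt(2)/17 ≈ -8.3529 - 0.33276*I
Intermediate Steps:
I(h) = 1
J(w) = 3/(-3 + sqrt(2)*sqrt(w)) (J(w) = 3/(-3 + sqrt(w + w)) = 3/(-3 + sqrt(2*w)) = 3/(-3 + sqrt(2)*sqrt(w)))
B(u, a) = -2/(-3 + 2*I*sqrt(2)) (B(u, a) = -2*3/(-3 + sqrt(2)*sqrt(-4))/3 = -2*3/(-3 + sqrt(2)*(2*I))/3 = -2*3/(-3 + 2*I*sqrt(2))/3 = -2/(-3 + 2*I*sqrt(2)))
x = -2
x*4 - B(-19, 8) = -2*4 - (6/17 + 4*I*sqrt(2)/17) = -8 + (-6/17 - 4*I*sqrt(2)/17) = -142/17 - 4*I*sqrt(2)/17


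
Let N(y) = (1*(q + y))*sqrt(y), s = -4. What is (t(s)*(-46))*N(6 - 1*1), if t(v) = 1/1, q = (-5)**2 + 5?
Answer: -1610*sqrt(5) ≈ -3600.1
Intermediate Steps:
q = 30 (q = 25 + 5 = 30)
t(v) = 1
N(y) = sqrt(y)*(30 + y) (N(y) = (1*(30 + y))*sqrt(y) = (30 + y)*sqrt(y) = sqrt(y)*(30 + y))
(t(s)*(-46))*N(6 - 1*1) = (1*(-46))*(sqrt(6 - 1*1)*(30 + (6 - 1*1))) = -46*sqrt(6 - 1)*(30 + (6 - 1)) = -46*sqrt(5)*(30 + 5) = -46*sqrt(5)*35 = -1610*sqrt(5)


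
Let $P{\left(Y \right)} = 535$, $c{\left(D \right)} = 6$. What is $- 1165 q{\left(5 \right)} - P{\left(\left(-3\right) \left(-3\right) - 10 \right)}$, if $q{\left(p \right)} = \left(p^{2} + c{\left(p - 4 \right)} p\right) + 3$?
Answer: $-68105$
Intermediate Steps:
$q{\left(p \right)} = 3 + p^{2} + 6 p$ ($q{\left(p \right)} = \left(p^{2} + 6 p\right) + 3 = 3 + p^{2} + 6 p$)
$- 1165 q{\left(5 \right)} - P{\left(\left(-3\right) \left(-3\right) - 10 \right)} = - 1165 \left(3 + 5^{2} + 6 \cdot 5\right) - 535 = - 1165 \left(3 + 25 + 30\right) - 535 = \left(-1165\right) 58 - 535 = -67570 - 535 = -68105$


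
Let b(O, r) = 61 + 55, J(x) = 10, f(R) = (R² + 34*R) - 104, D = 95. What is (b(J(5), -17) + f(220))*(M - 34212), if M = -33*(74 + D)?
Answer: -2223886788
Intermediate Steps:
f(R) = -104 + R² + 34*R
M = -5577 (M = -33*(74 + 95) = -33*169 = -5577)
b(O, r) = 116
(b(J(5), -17) + f(220))*(M - 34212) = (116 + (-104 + 220² + 34*220))*(-5577 - 34212) = (116 + (-104 + 48400 + 7480))*(-39789) = (116 + 55776)*(-39789) = 55892*(-39789) = -2223886788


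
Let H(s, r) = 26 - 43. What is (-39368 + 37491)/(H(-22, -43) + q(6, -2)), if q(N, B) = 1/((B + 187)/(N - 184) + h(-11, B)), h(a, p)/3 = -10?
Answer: 10370425/94103 ≈ 110.20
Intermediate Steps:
H(s, r) = -17
h(a, p) = -30 (h(a, p) = 3*(-10) = -30)
q(N, B) = 1/(-30 + (187 + B)/(-184 + N)) (q(N, B) = 1/((B + 187)/(N - 184) - 30) = 1/((187 + B)/(-184 + N) - 30) = 1/(-30 + (187 + B)/(-184 + N)))
(-39368 + 37491)/(H(-22, -43) + q(6, -2)) = (-39368 + 37491)/(-17 + (-184 + 6)/(5707 - 2 - 30*6)) = -1877/(-17 - 178/(5707 - 2 - 180)) = -1877/(-17 - 178/5525) = -1877/(-94103/5525) = -1877*(-5525/94103) = 10370425/94103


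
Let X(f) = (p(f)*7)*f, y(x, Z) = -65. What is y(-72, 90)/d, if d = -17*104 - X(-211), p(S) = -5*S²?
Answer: 65/328789353 ≈ 1.9770e-7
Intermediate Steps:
X(f) = -35*f³ (X(f) = (-5*f²*7)*f = (-35*f²)*f = -35*f³)
d = -328789353 (d = -17*104 - (-35)*(-211)³ = -1768 - (-35)*(-9393931) = -1768 - 1*328787585 = -1768 - 328787585 = -328789353)
y(-72, 90)/d = -65/(-328789353) = -65*(-1/328789353) = 65/328789353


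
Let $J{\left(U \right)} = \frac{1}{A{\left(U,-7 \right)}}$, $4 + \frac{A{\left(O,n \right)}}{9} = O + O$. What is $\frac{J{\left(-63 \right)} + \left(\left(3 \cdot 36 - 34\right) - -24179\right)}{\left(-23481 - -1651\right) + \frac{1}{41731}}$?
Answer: $- \frac{1184159231579}{1065855642930} \approx -1.111$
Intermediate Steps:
$A{\left(O,n \right)} = -36 + 18 O$ ($A{\left(O,n \right)} = -36 + 9 \left(O + O\right) = -36 + 9 \cdot 2 O = -36 + 18 O$)
$J{\left(U \right)} = \frac{1}{-36 + 18 U}$
$\frac{J{\left(-63 \right)} + \left(\left(3 \cdot 36 - 34\right) - -24179\right)}{\left(-23481 - -1651\right) + \frac{1}{41731}} = \frac{\frac{1}{18 \left(-2 - 63\right)} + \left(\left(3 \cdot 36 - 34\right) - -24179\right)}{\left(-23481 - -1651\right) + \frac{1}{41731}} = \frac{\frac{1}{18 \left(-65\right)} + \left(\left(108 - 34\right) + 24179\right)}{\left(-23481 + 1651\right) + \frac{1}{41731}} = \frac{\frac{1}{18} \left(- \frac{1}{65}\right) + \left(74 + 24179\right)}{-21830 + \frac{1}{41731}} = \frac{- \frac{1}{1170} + 24253}{- \frac{910987729}{41731}} = \frac{28376009}{1170} \left(- \frac{41731}{910987729}\right) = - \frac{1184159231579}{1065855642930}$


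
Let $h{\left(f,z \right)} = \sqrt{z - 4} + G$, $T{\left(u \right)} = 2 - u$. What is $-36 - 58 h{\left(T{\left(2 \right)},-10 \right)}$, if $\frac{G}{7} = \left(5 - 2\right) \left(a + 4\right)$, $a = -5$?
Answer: $1182 - 58 i \sqrt{14} \approx 1182.0 - 217.02 i$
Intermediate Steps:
$G = -21$ ($G = 7 \left(5 - 2\right) \left(-5 + 4\right) = 7 \cdot 3 \left(-1\right) = 7 \left(-3\right) = -21$)
$h{\left(f,z \right)} = -21 + \sqrt{-4 + z}$ ($h{\left(f,z \right)} = \sqrt{z - 4} - 21 = \sqrt{-4 + z} - 21 = -21 + \sqrt{-4 + z}$)
$-36 - 58 h{\left(T{\left(2 \right)},-10 \right)} = -36 - 58 \left(-21 + \sqrt{-4 - 10}\right) = -36 - 58 \left(-21 + \sqrt{-14}\right) = -36 - 58 \left(-21 + i \sqrt{14}\right) = -36 + \left(1218 - 58 i \sqrt{14}\right) = 1182 - 58 i \sqrt{14}$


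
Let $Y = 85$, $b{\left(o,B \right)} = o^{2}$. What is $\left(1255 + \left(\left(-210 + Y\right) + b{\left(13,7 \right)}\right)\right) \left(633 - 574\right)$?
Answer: $76641$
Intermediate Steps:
$\left(1255 + \left(\left(-210 + Y\right) + b{\left(13,7 \right)}\right)\right) \left(633 - 574\right) = \left(1255 + \left(\left(-210 + 85\right) + 13^{2}\right)\right) \left(633 - 574\right) = \left(1255 + \left(-125 + 169\right)\right) \left(633 - 574\right) = \left(1255 + 44\right) 59 = 1299 \cdot 59 = 76641$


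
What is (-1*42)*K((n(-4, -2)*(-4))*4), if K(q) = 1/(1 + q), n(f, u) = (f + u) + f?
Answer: -6/23 ≈ -0.26087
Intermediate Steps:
n(f, u) = u + 2*f
(-1*42)*K((n(-4, -2)*(-4))*4) = (-1*42)/(1 + ((-2 + 2*(-4))*(-4))*4) = -42/(1 + ((-2 - 8)*(-4))*4) = -42/(1 - 10*(-4)*4) = -42/(1 + 40*4) = -42/(1 + 160) = -42/161 = -42*1/161 = -6/23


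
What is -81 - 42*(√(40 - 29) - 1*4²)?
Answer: 591 - 42*√11 ≈ 451.70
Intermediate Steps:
-81 - 42*(√(40 - 29) - 1*4²) = -81 - 42*(√11 - 1*16) = -81 - 42*(√11 - 16) = -81 - 42*(-16 + √11) = -81 + (672 - 42*√11) = 591 - 42*√11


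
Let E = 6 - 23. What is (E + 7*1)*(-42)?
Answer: 420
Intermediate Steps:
E = -17
(E + 7*1)*(-42) = (-17 + 7*1)*(-42) = (-17 + 7)*(-42) = -10*(-42) = 420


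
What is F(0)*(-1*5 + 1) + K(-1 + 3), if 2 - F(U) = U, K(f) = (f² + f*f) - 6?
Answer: -6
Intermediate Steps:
K(f) = -6 + 2*f² (K(f) = (f² + f²) - 6 = 2*f² - 6 = -6 + 2*f²)
F(U) = 2 - U
F(0)*(-1*5 + 1) + K(-1 + 3) = (2 - 1*0)*(-1*5 + 1) + (-6 + 2*(-1 + 3)²) = (2 + 0)*(-5 + 1) + (-6 + 2*2²) = 2*(-4) + (-6 + 2*4) = -8 + (-6 + 8) = -8 + 2 = -6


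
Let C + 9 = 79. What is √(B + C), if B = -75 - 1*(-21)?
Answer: 4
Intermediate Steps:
C = 70 (C = -9 + 79 = 70)
B = -54 (B = -75 + 21 = -54)
√(B + C) = √(-54 + 70) = √16 = 4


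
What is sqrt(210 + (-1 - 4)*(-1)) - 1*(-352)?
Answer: 352 + sqrt(215) ≈ 366.66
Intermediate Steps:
sqrt(210 + (-1 - 4)*(-1)) - 1*(-352) = sqrt(210 - 5*(-1)) + 352 = sqrt(210 + 5) + 352 = sqrt(215) + 352 = 352 + sqrt(215)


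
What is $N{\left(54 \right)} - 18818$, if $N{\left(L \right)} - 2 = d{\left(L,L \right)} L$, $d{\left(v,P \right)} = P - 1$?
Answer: $-15954$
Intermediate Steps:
$d{\left(v,P \right)} = -1 + P$ ($d{\left(v,P \right)} = P - 1 = -1 + P$)
$N{\left(L \right)} = 2 + L \left(-1 + L\right)$ ($N{\left(L \right)} = 2 + \left(-1 + L\right) L = 2 + L \left(-1 + L\right)$)
$N{\left(54 \right)} - 18818 = \left(2 + 54 \left(-1 + 54\right)\right) - 18818 = \left(2 + 54 \cdot 53\right) - 18818 = \left(2 + 2862\right) - 18818 = 2864 - 18818 = -15954$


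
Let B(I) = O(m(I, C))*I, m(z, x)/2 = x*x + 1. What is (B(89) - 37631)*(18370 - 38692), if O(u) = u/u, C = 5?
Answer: 762928524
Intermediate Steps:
m(z, x) = 2 + 2*x² (m(z, x) = 2*(x*x + 1) = 2*(x² + 1) = 2*(1 + x²) = 2 + 2*x²)
O(u) = 1
B(I) = I (B(I) = 1*I = I)
(B(89) - 37631)*(18370 - 38692) = (89 - 37631)*(18370 - 38692) = -37542*(-20322) = 762928524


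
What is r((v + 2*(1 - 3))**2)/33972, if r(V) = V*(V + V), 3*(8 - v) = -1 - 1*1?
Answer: 19208/687933 ≈ 0.027921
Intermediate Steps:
v = 26/3 (v = 8 - (-1 - 1*1)/3 = 8 - (-1 - 1)/3 = 8 - 1/3*(-2) = 8 + 2/3 = 26/3 ≈ 8.6667)
r(V) = 2*V**2 (r(V) = V*(2*V) = 2*V**2)
r((v + 2*(1 - 3))**2)/33972 = (2*((26/3 + 2*(1 - 3))**2)**2)/33972 = (2*((26/3 + 2*(-2))**2)**2)*(1/33972) = (2*((26/3 - 4)**2)**2)*(1/33972) = (2*((14/3)**2)**2)*(1/33972) = (2*(196/9)**2)*(1/33972) = (2*(38416/81))*(1/33972) = (76832/81)*(1/33972) = 19208/687933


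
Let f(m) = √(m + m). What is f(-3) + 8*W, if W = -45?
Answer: -360 + I*√6 ≈ -360.0 + 2.4495*I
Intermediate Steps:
f(m) = √2*√m (f(m) = √(2*m) = √2*√m)
f(-3) + 8*W = √2*√(-3) + 8*(-45) = √2*(I*√3) - 360 = I*√6 - 360 = -360 + I*√6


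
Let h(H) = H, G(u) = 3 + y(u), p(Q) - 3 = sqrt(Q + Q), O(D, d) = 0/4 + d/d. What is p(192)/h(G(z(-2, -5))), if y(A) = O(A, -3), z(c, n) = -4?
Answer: 3/4 + 2*sqrt(6) ≈ 5.6490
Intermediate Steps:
O(D, d) = 1 (O(D, d) = 0*(1/4) + 1 = 0 + 1 = 1)
p(Q) = 3 + sqrt(2)*sqrt(Q) (p(Q) = 3 + sqrt(Q + Q) = 3 + sqrt(2*Q) = 3 + sqrt(2)*sqrt(Q))
y(A) = 1
G(u) = 4 (G(u) = 3 + 1 = 4)
p(192)/h(G(z(-2, -5))) = (3 + sqrt(2)*sqrt(192))/4 = (3 + sqrt(2)*(8*sqrt(3)))*(1/4) = (3 + 8*sqrt(6))*(1/4) = 3/4 + 2*sqrt(6)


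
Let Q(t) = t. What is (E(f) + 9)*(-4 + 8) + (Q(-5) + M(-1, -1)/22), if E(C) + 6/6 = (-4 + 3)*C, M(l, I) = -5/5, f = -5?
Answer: 1033/22 ≈ 46.955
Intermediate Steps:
M(l, I) = -1 (M(l, I) = -5*⅕ = -1)
E(C) = -1 - C (E(C) = -1 + (-4 + 3)*C = -1 - C)
(E(f) + 9)*(-4 + 8) + (Q(-5) + M(-1, -1)/22) = ((-1 - 1*(-5)) + 9)*(-4 + 8) + (-5 - 1/22) = ((-1 + 5) + 9)*4 + (-5 - 1*1/22) = (4 + 9)*4 + (-5 - 1/22) = 13*4 - 111/22 = 52 - 111/22 = 1033/22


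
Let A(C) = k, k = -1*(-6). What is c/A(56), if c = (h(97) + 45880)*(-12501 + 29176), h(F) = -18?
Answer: 382374425/3 ≈ 1.2746e+8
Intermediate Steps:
k = 6
c = 764748850 (c = (-18 + 45880)*(-12501 + 29176) = 45862*16675 = 764748850)
A(C) = 6
c/A(56) = 764748850/6 = 764748850*(⅙) = 382374425/3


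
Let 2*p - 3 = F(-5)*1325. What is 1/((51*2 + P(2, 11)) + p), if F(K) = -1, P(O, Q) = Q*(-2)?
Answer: -1/581 ≈ -0.0017212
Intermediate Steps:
P(O, Q) = -2*Q
p = -661 (p = 3/2 + (-1*1325)/2 = 3/2 + (½)*(-1325) = 3/2 - 1325/2 = -661)
1/((51*2 + P(2, 11)) + p) = 1/((51*2 - 2*11) - 661) = 1/((102 - 22) - 661) = 1/(80 - 661) = 1/(-581) = -1/581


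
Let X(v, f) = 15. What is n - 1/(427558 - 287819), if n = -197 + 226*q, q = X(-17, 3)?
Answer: 446186626/139739 ≈ 3193.0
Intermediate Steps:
q = 15
n = 3193 (n = -197 + 226*15 = -197 + 3390 = 3193)
n - 1/(427558 - 287819) = 3193 - 1/(427558 - 287819) = 3193 - 1/139739 = 446186626/139739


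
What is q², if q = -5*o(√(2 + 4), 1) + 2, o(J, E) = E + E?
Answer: 64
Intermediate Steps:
o(J, E) = 2*E
q = -8 (q = -10 + 2 = -8)
q² = (-8)² = 64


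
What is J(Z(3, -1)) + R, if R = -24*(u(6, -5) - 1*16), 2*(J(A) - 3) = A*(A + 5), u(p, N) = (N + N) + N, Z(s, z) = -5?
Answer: 747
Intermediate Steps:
u(p, N) = 3*N (u(p, N) = 2*N + N = 3*N)
J(A) = 3 + A*(5 + A)/2 (J(A) = 3 + (A*(A + 5))/2 = 3 + (A*(5 + A))/2 = 3 + A*(5 + A)/2)
R = 744 (R = -24*(3*(-5) - 1*16) = -24*(-15 - 16) = -24*(-31) = 744)
J(Z(3, -1)) + R = (3 + (1/2)*(-5)**2 + (5/2)*(-5)) + 744 = (3 + (1/2)*25 - 25/2) + 744 = (3 + 25/2 - 25/2) + 744 = 3 + 744 = 747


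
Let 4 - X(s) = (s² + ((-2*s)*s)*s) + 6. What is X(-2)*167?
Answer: -3674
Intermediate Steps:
X(s) = -2 - s² + 2*s³ (X(s) = 4 - ((s² + ((-2*s)*s)*s) + 6) = 4 - ((s² + (-2*s²)*s) + 6) = 4 - ((s² - 2*s³) + 6) = 4 - (6 + s² - 2*s³) = 4 + (-6 - s² + 2*s³) = -2 - s² + 2*s³)
X(-2)*167 = (-2 - 1*(-2)² + 2*(-2)³)*167 = (-2 - 1*4 + 2*(-8))*167 = (-2 - 4 - 16)*167 = -22*167 = -3674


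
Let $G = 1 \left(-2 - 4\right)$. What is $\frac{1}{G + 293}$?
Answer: $\frac{1}{287} \approx 0.0034843$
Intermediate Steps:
$G = -6$ ($G = 1 \left(-6\right) = -6$)
$\frac{1}{G + 293} = \frac{1}{-6 + 293} = \frac{1}{287}$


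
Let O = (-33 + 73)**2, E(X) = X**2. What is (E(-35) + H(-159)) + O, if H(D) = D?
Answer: 2666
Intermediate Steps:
O = 1600 (O = 40**2 = 1600)
(E(-35) + H(-159)) + O = ((-35)**2 - 159) + 1600 = (1225 - 159) + 1600 = 1066 + 1600 = 2666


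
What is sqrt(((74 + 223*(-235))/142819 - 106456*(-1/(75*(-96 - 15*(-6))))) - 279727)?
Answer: 2*I*sqrt(321215572791526277)/2142285 ≈ 529.12*I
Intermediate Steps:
sqrt(((74 + 223*(-235))/142819 - 106456*(-1/(75*(-96 - 15*(-6))))) - 279727) = sqrt(((74 - 52405)*(1/142819) - 106456*(-1/(75*(-96 + 90)))) - 279727) = sqrt((-52331*1/142819 - 106456/((-75*(-6)))) - 279727) = sqrt((-52331/142819 - 106456/450) - 279727) = sqrt((-52331/142819 - 106456*1/450) - 279727) = sqrt((-52331/142819 - 53228/225) - 279727) = sqrt(-7613744207/32134275 - 279727) = sqrt(-8996438087132/32134275) = 2*I*sqrt(321215572791526277)/2142285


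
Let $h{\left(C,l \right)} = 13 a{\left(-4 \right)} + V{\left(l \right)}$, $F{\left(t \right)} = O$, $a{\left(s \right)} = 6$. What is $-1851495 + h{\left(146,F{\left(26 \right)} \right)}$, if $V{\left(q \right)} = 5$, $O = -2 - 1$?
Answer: $-1851412$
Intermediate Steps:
$O = -3$ ($O = -2 - 1 = -3$)
$F{\left(t \right)} = -3$
$h{\left(C,l \right)} = 83$ ($h{\left(C,l \right)} = 13 \cdot 6 + 5 = 78 + 5 = 83$)
$-1851495 + h{\left(146,F{\left(26 \right)} \right)} = -1851495 + 83 = -1851412$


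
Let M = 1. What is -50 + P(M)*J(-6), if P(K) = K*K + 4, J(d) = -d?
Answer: -20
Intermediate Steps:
P(K) = 4 + K² (P(K) = K² + 4 = 4 + K²)
-50 + P(M)*J(-6) = -50 + (4 + 1²)*(-1*(-6)) = -50 + (4 + 1)*6 = -50 + 5*6 = -50 + 30 = -20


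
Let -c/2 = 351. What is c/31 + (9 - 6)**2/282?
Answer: -65895/2914 ≈ -22.613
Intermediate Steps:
c = -702 (c = -2*351 = -702)
c/31 + (9 - 6)**2/282 = -702/31 + (9 - 6)**2/282 = -702*1/31 + 3**2*(1/282) = -702/31 + 9*(1/282) = -702/31 + 3/94 = -65895/2914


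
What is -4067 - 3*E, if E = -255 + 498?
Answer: -4796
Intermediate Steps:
E = 243
-4067 - 3*E = -4067 - 3*243 = -4067 - 729 = -4796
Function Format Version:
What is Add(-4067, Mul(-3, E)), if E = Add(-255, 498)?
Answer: -4796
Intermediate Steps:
E = 243
Add(-4067, Mul(-3, E)) = Add(-4067, Mul(-3, 243)) = Add(-4067, -729) = -4796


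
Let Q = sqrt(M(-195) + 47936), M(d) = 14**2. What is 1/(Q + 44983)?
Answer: 44983/2023422157 - 6*sqrt(1337)/2023422157 ≈ 2.2123e-5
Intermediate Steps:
M(d) = 196
Q = 6*sqrt(1337) (Q = sqrt(196 + 47936) = sqrt(48132) = 6*sqrt(1337) ≈ 219.39)
1/(Q + 44983) = 1/(6*sqrt(1337) + 44983) = 1/(44983 + 6*sqrt(1337))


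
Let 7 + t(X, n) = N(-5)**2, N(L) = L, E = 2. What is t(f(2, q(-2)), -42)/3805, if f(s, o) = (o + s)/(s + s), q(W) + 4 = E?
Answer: 18/3805 ≈ 0.0047306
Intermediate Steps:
q(W) = -2 (q(W) = -4 + 2 = -2)
f(s, o) = (o + s)/(2*s) (f(s, o) = (o + s)/((2*s)) = (o + s)*(1/(2*s)) = (o + s)/(2*s))
t(X, n) = 18 (t(X, n) = -7 + (-5)**2 = -7 + 25 = 18)
t(f(2, q(-2)), -42)/3805 = 18/3805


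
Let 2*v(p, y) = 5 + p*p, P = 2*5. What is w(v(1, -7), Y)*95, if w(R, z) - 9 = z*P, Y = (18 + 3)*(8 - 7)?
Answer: 20805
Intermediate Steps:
P = 10
v(p, y) = 5/2 + p**2/2 (v(p, y) = (5 + p*p)/2 = (5 + p**2)/2 = 5/2 + p**2/2)
Y = 21 (Y = 21*1 = 21)
w(R, z) = 9 + 10*z (w(R, z) = 9 + z*10 = 9 + 10*z)
w(v(1, -7), Y)*95 = (9 + 10*21)*95 = (9 + 210)*95 = 219*95 = 20805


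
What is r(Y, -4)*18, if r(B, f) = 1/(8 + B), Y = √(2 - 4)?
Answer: 24/11 - 3*I*√2/11 ≈ 2.1818 - 0.38569*I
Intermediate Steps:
Y = I*√2 (Y = √(-2) = I*√2 ≈ 1.4142*I)
r(Y, -4)*18 = 18/(8 + I*√2)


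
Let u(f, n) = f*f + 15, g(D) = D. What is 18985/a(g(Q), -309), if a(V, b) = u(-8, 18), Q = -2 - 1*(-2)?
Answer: 18985/79 ≈ 240.32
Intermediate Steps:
Q = 0 (Q = -2 + 2 = 0)
u(f, n) = 15 + f² (u(f, n) = f² + 15 = 15 + f²)
a(V, b) = 79 (a(V, b) = 15 + (-8)² = 15 + 64 = 79)
18985/a(g(Q), -309) = 18985/79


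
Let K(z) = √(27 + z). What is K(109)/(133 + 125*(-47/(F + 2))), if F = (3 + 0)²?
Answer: -11*√34/2206 ≈ -0.029075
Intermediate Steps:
F = 9 (F = 3² = 9)
K(109)/(133 + 125*(-47/(F + 2))) = √(27 + 109)/(133 + 125*(-47/(9 + 2))) = √136/(133 + 125*(-47/11)) = (2*√34)/(133 + 125*(-47*1/11)) = (2*√34)/(133 + 125*(-47/11)) = (2*√34)/(133 - 5875/11) = (2*√34)/(-4412/11) = (2*√34)*(-11/4412) = -11*√34/2206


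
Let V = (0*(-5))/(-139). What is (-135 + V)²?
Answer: 18225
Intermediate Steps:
V = 0 (V = 0*(-1/139) = 0)
(-135 + V)² = (-135 + 0)² = (-135)² = 18225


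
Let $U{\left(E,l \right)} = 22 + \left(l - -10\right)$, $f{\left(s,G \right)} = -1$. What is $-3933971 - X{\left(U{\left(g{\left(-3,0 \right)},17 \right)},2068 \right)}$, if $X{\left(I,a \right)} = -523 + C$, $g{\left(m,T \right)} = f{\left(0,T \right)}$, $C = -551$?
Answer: $-3932897$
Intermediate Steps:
$g{\left(m,T \right)} = -1$
$U{\left(E,l \right)} = 32 + l$ ($U{\left(E,l \right)} = 22 + \left(l + 10\right) = 22 + \left(10 + l\right) = 32 + l$)
$X{\left(I,a \right)} = -1074$ ($X{\left(I,a \right)} = -523 - 551 = -1074$)
$-3933971 - X{\left(U{\left(g{\left(-3,0 \right)},17 \right)},2068 \right)} = -3933971 - -1074 = -3933971 + 1074 = -3932897$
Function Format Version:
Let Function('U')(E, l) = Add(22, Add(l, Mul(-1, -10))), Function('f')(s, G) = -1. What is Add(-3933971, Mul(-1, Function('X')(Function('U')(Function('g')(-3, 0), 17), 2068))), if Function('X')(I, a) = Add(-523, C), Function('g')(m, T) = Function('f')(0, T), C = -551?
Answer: -3932897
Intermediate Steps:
Function('g')(m, T) = -1
Function('U')(E, l) = Add(32, l) (Function('U')(E, l) = Add(22, Add(l, 10)) = Add(22, Add(10, l)) = Add(32, l))
Function('X')(I, a) = -1074 (Function('X')(I, a) = Add(-523, -551) = -1074)
Add(-3933971, Mul(-1, Function('X')(Function('U')(Function('g')(-3, 0), 17), 2068))) = Add(-3933971, Mul(-1, -1074)) = Add(-3933971, 1074) = -3932897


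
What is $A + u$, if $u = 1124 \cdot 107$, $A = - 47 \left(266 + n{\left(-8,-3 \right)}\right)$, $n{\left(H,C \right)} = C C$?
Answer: $107343$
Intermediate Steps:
$n{\left(H,C \right)} = C^{2}$
$A = -12925$ ($A = - 47 \left(266 + \left(-3\right)^{2}\right) = - 47 \left(266 + 9\right) = \left(-47\right) 275 = -12925$)
$u = 120268$
$A + u = -12925 + 120268 = 107343$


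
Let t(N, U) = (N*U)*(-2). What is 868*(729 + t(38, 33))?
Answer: -1544172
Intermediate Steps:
t(N, U) = -2*N*U
868*(729 + t(38, 33)) = 868*(729 - 2*38*33) = 868*(729 - 2508) = 868*(-1779) = -1544172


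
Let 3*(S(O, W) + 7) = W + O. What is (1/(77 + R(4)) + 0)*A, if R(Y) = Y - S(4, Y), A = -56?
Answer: -21/32 ≈ -0.65625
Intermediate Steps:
S(O, W) = -7 + O/3 + W/3 (S(O, W) = -7 + (W + O)/3 = -7 + (O + W)/3 = -7 + (O/3 + W/3) = -7 + O/3 + W/3)
R(Y) = 17/3 + 2*Y/3 (R(Y) = Y - (-7 + (⅓)*4 + Y/3) = Y - (-7 + 4/3 + Y/3) = Y - (-17/3 + Y/3) = Y + (17/3 - Y/3) = 17/3 + 2*Y/3)
(1/(77 + R(4)) + 0)*A = (1/(77 + (17/3 + (⅔)*4)) + 0)*(-56) = (1/(77 + (17/3 + 8/3)) + 0)*(-56) = (1/(77 + 25/3) + 0)*(-56) = (1/(256/3) + 0)*(-56) = (3/256 + 0)*(-56) = (3/256)*(-56) = -21/32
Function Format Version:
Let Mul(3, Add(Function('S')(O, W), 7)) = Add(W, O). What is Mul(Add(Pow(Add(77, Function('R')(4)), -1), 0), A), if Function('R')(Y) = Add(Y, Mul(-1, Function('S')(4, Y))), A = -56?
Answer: Rational(-21, 32) ≈ -0.65625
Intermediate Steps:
Function('S')(O, W) = Add(-7, Mul(Rational(1, 3), O), Mul(Rational(1, 3), W)) (Function('S')(O, W) = Add(-7, Mul(Rational(1, 3), Add(W, O))) = Add(-7, Mul(Rational(1, 3), Add(O, W))) = Add(-7, Add(Mul(Rational(1, 3), O), Mul(Rational(1, 3), W))) = Add(-7, Mul(Rational(1, 3), O), Mul(Rational(1, 3), W)))
Function('R')(Y) = Add(Rational(17, 3), Mul(Rational(2, 3), Y)) (Function('R')(Y) = Add(Y, Mul(-1, Add(-7, Mul(Rational(1, 3), 4), Mul(Rational(1, 3), Y)))) = Add(Y, Mul(-1, Add(-7, Rational(4, 3), Mul(Rational(1, 3), Y)))) = Add(Y, Mul(-1, Add(Rational(-17, 3), Mul(Rational(1, 3), Y)))) = Add(Y, Add(Rational(17, 3), Mul(Rational(-1, 3), Y))) = Add(Rational(17, 3), Mul(Rational(2, 3), Y)))
Mul(Add(Pow(Add(77, Function('R')(4)), -1), 0), A) = Mul(Add(Pow(Add(77, Add(Rational(17, 3), Mul(Rational(2, 3), 4))), -1), 0), -56) = Mul(Add(Pow(Add(77, Add(Rational(17, 3), Rational(8, 3))), -1), 0), -56) = Mul(Add(Pow(Add(77, Rational(25, 3)), -1), 0), -56) = Mul(Add(Pow(Rational(256, 3), -1), 0), -56) = Mul(Add(Rational(3, 256), 0), -56) = Mul(Rational(3, 256), -56) = Rational(-21, 32)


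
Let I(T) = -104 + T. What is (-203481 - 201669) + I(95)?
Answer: -405159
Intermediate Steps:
(-203481 - 201669) + I(95) = (-203481 - 201669) + (-104 + 95) = -405150 - 9 = -405159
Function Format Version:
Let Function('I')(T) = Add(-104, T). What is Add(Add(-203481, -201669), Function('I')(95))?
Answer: -405159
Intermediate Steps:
Add(Add(-203481, -201669), Function('I')(95)) = Add(Add(-203481, -201669), Add(-104, 95)) = Add(-405150, -9) = -405159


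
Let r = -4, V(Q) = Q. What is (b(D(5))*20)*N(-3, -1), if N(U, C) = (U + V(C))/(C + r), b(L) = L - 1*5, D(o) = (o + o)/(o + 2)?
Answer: -400/7 ≈ -57.143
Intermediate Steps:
D(o) = 2*o/(2 + o) (D(o) = (2*o)/(2 + o) = 2*o/(2 + o))
b(L) = -5 + L (b(L) = L - 5 = -5 + L)
N(U, C) = (C + U)/(-4 + C) (N(U, C) = (U + C)/(C - 4) = (C + U)/(-4 + C))
(b(D(5))*20)*N(-3, -1) = ((-5 + 2*5/(2 + 5))*20)*((-1 - 3)/(-4 - 1)) = ((-5 + 2*5/7)*20)*(-4/(-5)) = ((-5 + 2*5*(1/7))*20)*(-1/5*(-4)) = ((-5 + 10/7)*20)*(4/5) = -25/7*20*(4/5) = -500/7*4/5 = -400/7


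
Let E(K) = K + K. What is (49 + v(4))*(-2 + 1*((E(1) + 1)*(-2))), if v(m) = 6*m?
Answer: -584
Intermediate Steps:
E(K) = 2*K
(49 + v(4))*(-2 + 1*((E(1) + 1)*(-2))) = (49 + 6*4)*(-2 + 1*((2*1 + 1)*(-2))) = (49 + 24)*(-2 + 1*((2 + 1)*(-2))) = 73*(-2 + 1*(3*(-2))) = 73*(-2 + 1*(-6)) = 73*(-2 - 6) = 73*(-8) = -584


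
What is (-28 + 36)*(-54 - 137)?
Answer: -1528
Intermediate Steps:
(-28 + 36)*(-54 - 137) = 8*(-191) = -1528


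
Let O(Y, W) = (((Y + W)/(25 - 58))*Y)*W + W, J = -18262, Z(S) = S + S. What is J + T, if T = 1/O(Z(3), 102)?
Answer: -381858431/20910 ≈ -18262.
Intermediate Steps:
Z(S) = 2*S
O(Y, W) = W + W*Y*(-W/33 - Y/33) (O(Y, W) = (((W + Y)/(-33))*Y)*W + W = (((W + Y)*(-1/33))*Y)*W + W = ((-W/33 - Y/33)*Y)*W + W = (Y*(-W/33 - Y/33))*W + W = W*Y*(-W/33 - Y/33) + W = W + W*Y*(-W/33 - Y/33))
T = -11/20910 (T = 1/((1/33)*102*(33 - (2*3)² - 1*102*2*3)) = 1/((1/33)*102*(33 - 1*6² - 1*102*6)) = 1/((1/33)*102*(33 - 1*36 - 612)) = 1/((1/33)*102*(33 - 36 - 612)) = 1/((1/33)*102*(-615)) = 1/(-20910/11) = -11/20910 ≈ -0.00052606)
J + T = -18262 - 11/20910 = -381858431/20910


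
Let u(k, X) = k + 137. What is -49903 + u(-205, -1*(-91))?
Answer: -49971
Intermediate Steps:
u(k, X) = 137 + k
-49903 + u(-205, -1*(-91)) = -49903 + (137 - 205) = -49903 - 68 = -49971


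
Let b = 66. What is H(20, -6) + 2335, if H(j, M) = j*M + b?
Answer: 2281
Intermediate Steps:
H(j, M) = 66 + M*j (H(j, M) = j*M + 66 = M*j + 66 = 66 + M*j)
H(20, -6) + 2335 = (66 - 6*20) + 2335 = (66 - 120) + 2335 = -54 + 2335 = 2281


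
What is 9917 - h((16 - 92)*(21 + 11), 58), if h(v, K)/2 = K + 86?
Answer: 9629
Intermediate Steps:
h(v, K) = 172 + 2*K (h(v, K) = 2*(K + 86) = 2*(86 + K) = 172 + 2*K)
9917 - h((16 - 92)*(21 + 11), 58) = 9917 - (172 + 2*58) = 9917 - (172 + 116) = 9917 - 1*288 = 9917 - 288 = 9629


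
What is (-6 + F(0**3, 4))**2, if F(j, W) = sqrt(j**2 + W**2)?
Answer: 4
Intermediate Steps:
F(j, W) = sqrt(W**2 + j**2)
(-6 + F(0**3, 4))**2 = (-6 + sqrt(4**2 + (0**3)**2))**2 = (-6 + sqrt(16 + 0**2))**2 = (-6 + sqrt(16 + 0))**2 = (-6 + sqrt(16))**2 = (-6 + 4)**2 = (-2)**2 = 4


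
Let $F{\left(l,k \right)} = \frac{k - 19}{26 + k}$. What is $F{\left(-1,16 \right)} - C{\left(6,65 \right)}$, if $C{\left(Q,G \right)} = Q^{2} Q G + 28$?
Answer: $- \frac{196953}{14} \approx -14068.0$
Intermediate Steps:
$C{\left(Q,G \right)} = 28 + G Q^{3}$ ($C{\left(Q,G \right)} = Q^{3} G + 28 = G Q^{3} + 28 = 28 + G Q^{3}$)
$F{\left(l,k \right)} = \frac{-19 + k}{26 + k}$
$F{\left(-1,16 \right)} - C{\left(6,65 \right)} = \frac{-19 + 16}{26 + 16} - \left(28 + 65 \cdot 6^{3}\right) = \frac{1}{42} \left(-3\right) - \left(28 + 65 \cdot 216\right) = \frac{1}{42} \left(-3\right) - \left(28 + 14040\right) = - \frac{1}{14} - 14068 = - \frac{196953}{14}$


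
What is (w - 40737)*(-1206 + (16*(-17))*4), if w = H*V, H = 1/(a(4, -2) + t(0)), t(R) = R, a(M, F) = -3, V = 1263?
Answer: 94416452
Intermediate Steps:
H = -⅓ (H = 1/(-3 + 0) = 1/(-3) = -⅓ ≈ -0.33333)
w = -421 (w = -⅓*1263 = -421)
(w - 40737)*(-1206 + (16*(-17))*4) = (-421 - 40737)*(-1206 + (16*(-17))*4) = -41158*(-1206 - 272*4) = -41158*(-1206 - 1088) = -41158*(-2294) = 94416452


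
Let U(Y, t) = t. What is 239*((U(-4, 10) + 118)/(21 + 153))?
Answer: 15296/87 ≈ 175.82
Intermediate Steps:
239*((U(-4, 10) + 118)/(21 + 153)) = 239*((10 + 118)/(21 + 153)) = 239*(128/174) = 239*(128*(1/174)) = 239*(64/87) = 15296/87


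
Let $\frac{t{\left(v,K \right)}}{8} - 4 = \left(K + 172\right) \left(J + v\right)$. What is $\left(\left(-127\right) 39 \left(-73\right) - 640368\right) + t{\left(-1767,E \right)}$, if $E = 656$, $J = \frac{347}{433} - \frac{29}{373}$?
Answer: $- \frac{1934648739499}{161509} \approx -1.1979 \cdot 10^{7}$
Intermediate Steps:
$J = \frac{116874}{161509}$ ($J = 347 \cdot \frac{1}{433} - \frac{29}{373} = \frac{347}{433} - \frac{29}{373} = \frac{116874}{161509} \approx 0.72364$)
$t{\left(v,K \right)} = 32 + 8 \left(172 + K\right) \left(\frac{116874}{161509} + v\right)$ ($t{\left(v,K \right)} = 32 + 8 \left(K + 172\right) \left(\frac{116874}{161509} + v\right) = 32 + 8 \left(172 + K\right) \left(\frac{116874}{161509} + v\right)$)
$\left(\left(-127\right) 39 \left(-73\right) - 640368\right) + t{\left(-1767,E \right)} = \left(\left(-127\right) 39 \left(-73\right) - 640368\right) + \left(\frac{165986912}{161509} + 1376 \left(-1767\right) + \frac{934992}{161509} \cdot 656 + 8 \cdot 656 \left(-1767\right)\right) = \left(\left(-4953\right) \left(-73\right) - 640368\right) + \left(\frac{165986912}{161509} - 2431392 + \frac{613354752}{161509} - 9273216\right) = \left(361569 - 640368\right) - \frac{1889620191808}{161509} = -278799 - \frac{1889620191808}{161509} = - \frac{1934648739499}{161509}$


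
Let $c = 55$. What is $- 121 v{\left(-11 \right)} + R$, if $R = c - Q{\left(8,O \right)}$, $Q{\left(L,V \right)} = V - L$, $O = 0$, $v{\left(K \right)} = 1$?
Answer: $-58$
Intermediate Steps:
$R = 63$ ($R = 55 - \left(0 - 8\right) = 55 - -8 = 55 + 8 = 63$)
$- 121 v{\left(-11 \right)} + R = \left(-121\right) 1 + 63 = -121 + 63 = -58$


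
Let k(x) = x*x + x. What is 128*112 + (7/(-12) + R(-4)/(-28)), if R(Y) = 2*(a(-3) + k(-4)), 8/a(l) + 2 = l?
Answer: 6020563/420 ≈ 14335.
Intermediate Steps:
k(x) = x + x² (k(x) = x² + x = x + x²)
a(l) = 8/(-2 + l)
R(Y) = 104/5 (R(Y) = 2*(8/(-2 - 3) - 4*(1 - 4)) = 2*(8/(-5) - 4*(-3)) = 2*(8*(-⅕) + 12) = 2*(-8/5 + 12) = 2*(52/5) = 104/5)
128*112 + (7/(-12) + R(-4)/(-28)) = 128*112 + (7/(-12) + (104/5)/(-28)) = 14336 + (7*(-1/12) + (104/5)*(-1/28)) = 14336 + (-7/12 - 26/35) = 14336 - 557/420 = 6020563/420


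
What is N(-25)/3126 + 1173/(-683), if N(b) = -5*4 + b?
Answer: -1232511/711686 ≈ -1.7318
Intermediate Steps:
N(b) = -20 + b
N(-25)/3126 + 1173/(-683) = (-20 - 25)/3126 + 1173/(-683) = -45*1/3126 + 1173*(-1/683) = -15/1042 - 1173/683 = -1232511/711686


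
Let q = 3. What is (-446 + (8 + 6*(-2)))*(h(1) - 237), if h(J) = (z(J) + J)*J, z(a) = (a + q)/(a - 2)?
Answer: 108000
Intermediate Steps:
z(a) = (3 + a)/(-2 + a) (z(a) = (a + 3)/(a - 2) = (3 + a)/(-2 + a))
h(J) = J*(J + (3 + J)/(-2 + J)) (h(J) = ((3 + J)/(-2 + J) + J)*J = (J + (3 + J)/(-2 + J))*J = J*(J + (3 + J)/(-2 + J)))
(-446 + (8 + 6*(-2)))*(h(1) - 237) = (-446 + (8 + 6*(-2)))*(1*(3 + 1² - 1*1)/(-2 + 1) - 237) = (-446 + (8 - 12))*(1*(3 + 1 - 1)/(-1) - 237) = (-446 - 4)*(1*(-1)*3 - 237) = -450*(-3 - 237) = -450*(-240) = 108000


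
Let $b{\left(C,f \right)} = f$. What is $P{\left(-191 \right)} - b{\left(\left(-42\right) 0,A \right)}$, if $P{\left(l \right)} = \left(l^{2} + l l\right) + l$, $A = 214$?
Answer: $72557$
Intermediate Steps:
$P{\left(l \right)} = l + 2 l^{2}$ ($P{\left(l \right)} = \left(l^{2} + l^{2}\right) + l = 2 l^{2} + l = l + 2 l^{2}$)
$P{\left(-191 \right)} - b{\left(\left(-42\right) 0,A \right)} = - 191 \left(1 + 2 \left(-191\right)\right) - 214 = - 191 \left(1 - 382\right) - 214 = \left(-191\right) \left(-381\right) - 214 = 72771 - 214 = 72557$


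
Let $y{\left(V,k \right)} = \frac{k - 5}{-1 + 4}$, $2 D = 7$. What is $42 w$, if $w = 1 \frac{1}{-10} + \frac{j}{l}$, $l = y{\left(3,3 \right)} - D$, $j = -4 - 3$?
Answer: $\frac{1659}{25} \approx 66.36$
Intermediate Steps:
$D = \frac{7}{2}$ ($D = \frac{1}{2} \cdot 7 = \frac{7}{2} \approx 3.5$)
$j = -7$
$y{\left(V,k \right)} = - \frac{5}{3} + \frac{k}{3}$ ($y{\left(V,k \right)} = \frac{-5 + k}{3} = \left(-5 + k\right) \frac{1}{3} = - \frac{5}{3} + \frac{k}{3}$)
$l = - \frac{25}{6}$ ($l = \left(- \frac{5}{3} + \frac{1}{3} \cdot 3\right) - \frac{7}{2} = \left(- \frac{5}{3} + 1\right) - \frac{7}{2} = - \frac{2}{3} - \frac{7}{2} = - \frac{25}{6} \approx -4.1667$)
$w = \frac{79}{50}$ ($w = 1 \frac{1}{-10} - \frac{7}{- \frac{25}{6}} = 1 \left(- \frac{1}{10}\right) - - \frac{42}{25} = - \frac{1}{10} + \frac{42}{25} = \frac{79}{50} \approx 1.58$)
$42 w = 42 \cdot \frac{79}{50} = \frac{1659}{25}$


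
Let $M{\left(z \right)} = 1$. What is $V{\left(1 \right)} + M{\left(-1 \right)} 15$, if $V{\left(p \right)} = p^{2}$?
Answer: $16$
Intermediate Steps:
$V{\left(1 \right)} + M{\left(-1 \right)} 15 = 1^{2} + 1 \cdot 15 = 1 + 15 = 16$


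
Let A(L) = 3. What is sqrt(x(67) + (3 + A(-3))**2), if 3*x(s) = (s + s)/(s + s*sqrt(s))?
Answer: sqrt(330 + 324*sqrt(67))/(3*sqrt(1 + sqrt(67))) ≈ 6.0060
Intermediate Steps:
x(s) = 2*s/(3*(s + s**(3/2))) (x(s) = ((s + s)/(s + s*sqrt(s)))/3 = ((2*s)/(s + s**(3/2)))/3 = (2*s/(s + s**(3/2)))/3 = 2*s/(3*(s + s**(3/2))))
sqrt(x(67) + (3 + A(-3))**2) = sqrt((2/3)*67/(67 + 67**(3/2)) + (3 + 3)**2) = sqrt((2/3)*67/(67 + 67*sqrt(67)) + 6**2) = sqrt(134/(3*(67 + 67*sqrt(67))) + 36) = sqrt(36 + 134/(3*(67 + 67*sqrt(67))))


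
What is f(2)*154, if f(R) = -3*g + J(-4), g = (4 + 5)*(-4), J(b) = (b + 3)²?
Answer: 16786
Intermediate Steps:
J(b) = (3 + b)²
g = -36 (g = 9*(-4) = -36)
f(R) = 109 (f(R) = -3*(-36) + (3 - 4)² = 108 + (-1)² = 108 + 1 = 109)
f(2)*154 = 109*154 = 16786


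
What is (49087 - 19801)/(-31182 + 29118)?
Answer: -4881/344 ≈ -14.189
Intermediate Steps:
(49087 - 19801)/(-31182 + 29118) = 29286/(-2064) = 29286*(-1/2064) = -4881/344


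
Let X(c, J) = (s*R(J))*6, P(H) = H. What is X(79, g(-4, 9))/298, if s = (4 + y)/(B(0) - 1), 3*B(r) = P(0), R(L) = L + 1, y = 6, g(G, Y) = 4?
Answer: -150/149 ≈ -1.0067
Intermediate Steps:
R(L) = 1 + L
B(r) = 0 (B(r) = (⅓)*0 = 0)
s = -10 (s = (4 + 6)/(0 - 1) = 10/(-1) = 10*(-1) = -10)
X(c, J) = -60 - 60*J (X(c, J) = -10*(1 + J)*6 = (-10 - 10*J)*6 = -60 - 60*J)
X(79, g(-4, 9))/298 = (-60 - 60*4)/298 = (-60 - 240)*(1/298) = -300*1/298 = -150/149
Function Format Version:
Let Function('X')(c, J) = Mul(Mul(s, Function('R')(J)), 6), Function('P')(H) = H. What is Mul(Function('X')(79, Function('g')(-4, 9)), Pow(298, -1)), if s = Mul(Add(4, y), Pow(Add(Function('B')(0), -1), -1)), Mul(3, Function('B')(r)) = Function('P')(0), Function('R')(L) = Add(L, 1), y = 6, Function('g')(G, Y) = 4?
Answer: Rational(-150, 149) ≈ -1.0067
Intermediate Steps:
Function('R')(L) = Add(1, L)
Function('B')(r) = 0 (Function('B')(r) = Mul(Rational(1, 3), 0) = 0)
s = -10 (s = Mul(Add(4, 6), Pow(Add(0, -1), -1)) = Mul(10, Pow(-1, -1)) = Mul(10, -1) = -10)
Function('X')(c, J) = Add(-60, Mul(-60, J)) (Function('X')(c, J) = Mul(Mul(-10, Add(1, J)), 6) = Mul(Add(-10, Mul(-10, J)), 6) = Add(-60, Mul(-60, J)))
Mul(Function('X')(79, Function('g')(-4, 9)), Pow(298, -1)) = Mul(Add(-60, Mul(-60, 4)), Pow(298, -1)) = Mul(Add(-60, -240), Rational(1, 298)) = Mul(-300, Rational(1, 298)) = Rational(-150, 149)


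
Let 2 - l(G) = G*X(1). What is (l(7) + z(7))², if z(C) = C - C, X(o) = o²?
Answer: 25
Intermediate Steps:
z(C) = 0
l(G) = 2 - G (l(G) = 2 - G*1² = 2 - G)
(l(7) + z(7))² = ((2 - 1*7) + 0)² = ((2 - 7) + 0)² = (-5 + 0)² = (-5)² = 25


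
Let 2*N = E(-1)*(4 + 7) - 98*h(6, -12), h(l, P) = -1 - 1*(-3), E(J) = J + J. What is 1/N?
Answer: -1/109 ≈ -0.0091743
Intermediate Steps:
E(J) = 2*J
h(l, P) = 2 (h(l, P) = -1 + 3 = 2)
N = -109 (N = ((2*(-1))*(4 + 7) - 98*2)/2 = (-2*11 - 196)/2 = (-22 - 196)/2 = (½)*(-218) = -109)
1/N = 1/(-109) = -1/109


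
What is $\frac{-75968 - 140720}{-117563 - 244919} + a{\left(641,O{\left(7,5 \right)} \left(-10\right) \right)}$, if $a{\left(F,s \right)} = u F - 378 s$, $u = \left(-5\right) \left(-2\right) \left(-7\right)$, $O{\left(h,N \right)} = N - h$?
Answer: $- \frac{9502357286}{181241} \approx -52429.0$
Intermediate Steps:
$u = -70$ ($u = 10 \left(-7\right) = -70$)
$a{\left(F,s \right)} = - 378 s - 70 F$ ($a{\left(F,s \right)} = - 70 F - 378 s = - 378 s - 70 F$)
$\frac{-75968 - 140720}{-117563 - 244919} + a{\left(641,O{\left(7,5 \right)} \left(-10\right) \right)} = \frac{-75968 - 140720}{-117563 - 244919} - \left(44870 + 378 \left(5 - 7\right) \left(-10\right)\right) = - \frac{216688}{-362482} - \left(44870 + 378 \left(5 - 7\right) \left(-10\right)\right) = \left(-216688\right) \left(- \frac{1}{362482}\right) - \left(44870 + 378 \left(\left(-2\right) \left(-10\right)\right)\right) = \frac{108344}{181241} - 52430 = - \frac{9502357286}{181241}$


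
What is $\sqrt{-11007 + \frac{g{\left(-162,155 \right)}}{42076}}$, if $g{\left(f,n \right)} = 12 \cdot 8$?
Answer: $\frac{i \sqrt{1217917264071}}{10519} \approx 104.91 i$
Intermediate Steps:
$g{\left(f,n \right)} = 96$
$\sqrt{-11007 + \frac{g{\left(-162,155 \right)}}{42076}} = \sqrt{-11007 + \frac{96}{42076}} = \sqrt{-11007 + 96 \cdot \frac{1}{42076}} = \sqrt{-11007 + \frac{24}{10519}} = \sqrt{- \frac{115782609}{10519}} = \frac{i \sqrt{1217917264071}}{10519}$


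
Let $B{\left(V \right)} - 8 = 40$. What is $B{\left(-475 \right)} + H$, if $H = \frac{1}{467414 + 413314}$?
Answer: $\frac{42274945}{880728} \approx 48.0$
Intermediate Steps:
$B{\left(V \right)} = 48$ ($B{\left(V \right)} = 8 + 40 = 48$)
$H = \frac{1}{880728} \approx 1.1354 \cdot 10^{-6}$
$B{\left(-475 \right)} + H = 48 + \frac{1}{880728} = \frac{42274945}{880728}$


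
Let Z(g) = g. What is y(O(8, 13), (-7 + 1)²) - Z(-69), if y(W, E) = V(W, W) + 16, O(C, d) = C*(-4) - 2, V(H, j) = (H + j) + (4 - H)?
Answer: 55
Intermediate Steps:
V(H, j) = 4 + j
O(C, d) = -2 - 4*C (O(C, d) = -4*C - 2 = -2 - 4*C)
y(W, E) = 20 + W (y(W, E) = (4 + W) + 16 = 20 + W)
y(O(8, 13), (-7 + 1)²) - Z(-69) = (20 + (-2 - 4*8)) - 1*(-69) = (20 + (-2 - 32)) + 69 = (20 - 34) + 69 = -14 + 69 = 55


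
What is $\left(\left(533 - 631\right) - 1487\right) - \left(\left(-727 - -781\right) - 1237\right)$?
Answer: $-402$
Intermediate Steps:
$\left(\left(533 - 631\right) - 1487\right) - \left(\left(-727 - -781\right) - 1237\right) = \left(-98 - 1487\right) - \left(\left(-727 + 781\right) - 1237\right) = -1585 - \left(54 - 1237\right) = -1585 - -1183 = -1585 + 1183 = -402$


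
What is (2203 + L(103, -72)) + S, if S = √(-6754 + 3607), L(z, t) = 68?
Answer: 2271 + I*√3147 ≈ 2271.0 + 56.098*I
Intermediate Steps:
S = I*√3147 (S = √(-3147) = I*√3147 ≈ 56.098*I)
(2203 + L(103, -72)) + S = (2203 + 68) + I*√3147 = 2271 + I*√3147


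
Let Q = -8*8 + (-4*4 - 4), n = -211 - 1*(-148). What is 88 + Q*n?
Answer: 5380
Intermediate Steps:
n = -63 (n = -211 + 148 = -63)
Q = -84 (Q = -64 + (-16 - 4) = -64 - 20 = -84)
88 + Q*n = 88 - 84*(-63) = 88 + 5292 = 5380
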